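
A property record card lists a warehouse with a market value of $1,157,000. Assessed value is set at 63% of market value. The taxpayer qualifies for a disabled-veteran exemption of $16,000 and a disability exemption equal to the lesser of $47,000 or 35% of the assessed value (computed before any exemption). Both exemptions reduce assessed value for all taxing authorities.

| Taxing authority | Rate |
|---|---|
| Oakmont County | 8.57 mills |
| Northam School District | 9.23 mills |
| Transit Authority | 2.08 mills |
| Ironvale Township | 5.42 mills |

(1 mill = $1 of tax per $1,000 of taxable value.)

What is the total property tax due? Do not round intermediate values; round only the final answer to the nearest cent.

Assessed value = $1,157,000 × 0.63 = $728,910
Disability exemption = min($47,000, 35% × $728,910) = min($47,000, $255,118.5) = $47,000 (dollar cap binds)
Taxable value = $728,910 − $16,000 − $47,000 = $665,910
Oakmont County: $665,910 × 0.00857 = $5,706.8487
Northam School District: $665,910 × 0.00923 = $6,146.3493
Transit Authority: $665,910 × 0.00208 = $1,385.0928
Ironvale Township: $665,910 × 0.00542 = $3,609.2322
Total = $16,847.523

$16,847.52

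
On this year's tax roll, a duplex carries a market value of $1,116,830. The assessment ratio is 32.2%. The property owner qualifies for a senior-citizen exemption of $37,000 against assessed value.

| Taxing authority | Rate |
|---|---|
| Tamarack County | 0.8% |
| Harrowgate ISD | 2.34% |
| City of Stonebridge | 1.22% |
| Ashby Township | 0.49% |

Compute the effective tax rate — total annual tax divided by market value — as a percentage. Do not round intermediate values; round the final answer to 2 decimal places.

Assessed value = $1,116,830 × 0.322 = $359,619.26
Taxable value = $359,619.26 − $37,000 = $322,619.26
Tamarack County: $322,619.26 × 0.008 = $2,580.95408
Harrowgate ISD: $322,619.26 × 0.0234 = $7,549.290684
City of Stonebridge: $322,619.26 × 0.0122 = $3,935.954972
Ashby Township: $322,619.26 × 0.0049 = $1,580.834374
Total tax = $15,647.03411
Effective rate = $15,647.03411 ÷ $1,116,830 = 1.40% of market value

1.40%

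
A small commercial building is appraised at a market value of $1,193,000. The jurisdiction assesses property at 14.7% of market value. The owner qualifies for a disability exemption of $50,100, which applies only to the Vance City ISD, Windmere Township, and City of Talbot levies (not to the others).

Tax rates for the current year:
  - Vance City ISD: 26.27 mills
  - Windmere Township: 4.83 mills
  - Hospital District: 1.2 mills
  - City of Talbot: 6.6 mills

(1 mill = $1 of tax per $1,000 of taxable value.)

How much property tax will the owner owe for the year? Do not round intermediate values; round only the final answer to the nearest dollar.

$4,933

Assessed value = $1,193,000 × 0.147 = $175,371
Vance City ISD: ($175,371 − $50,100) × 0.02627 = $125,271 × 0.02627 = $3,290.86917
Windmere Township: ($175,371 − $50,100) × 0.00483 = $125,271 × 0.00483 = $605.05893
Hospital District: $175,371 × 0.0012 = $210.4452
City of Talbot: ($175,371 − $50,100) × 0.0066 = $125,271 × 0.0066 = $826.7886
Total = $4,933.1619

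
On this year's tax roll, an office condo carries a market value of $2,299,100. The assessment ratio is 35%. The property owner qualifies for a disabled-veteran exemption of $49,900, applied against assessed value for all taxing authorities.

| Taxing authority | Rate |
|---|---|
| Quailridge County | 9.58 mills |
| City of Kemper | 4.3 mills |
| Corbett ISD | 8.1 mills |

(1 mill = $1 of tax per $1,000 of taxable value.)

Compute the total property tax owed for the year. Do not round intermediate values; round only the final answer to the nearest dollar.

$16,590

Assessed value = $2,299,100 × 0.35 = $804,685
Taxable value = $804,685 − $49,900 = $754,785
Quailridge County: $754,785 × 0.00958 = $7,230.8403
City of Kemper: $754,785 × 0.0043 = $3,245.5755
Corbett ISD: $754,785 × 0.0081 = $6,113.7585
Total = $7,230.8403 + $3,245.5755 + $6,113.7585 = $16,590.1743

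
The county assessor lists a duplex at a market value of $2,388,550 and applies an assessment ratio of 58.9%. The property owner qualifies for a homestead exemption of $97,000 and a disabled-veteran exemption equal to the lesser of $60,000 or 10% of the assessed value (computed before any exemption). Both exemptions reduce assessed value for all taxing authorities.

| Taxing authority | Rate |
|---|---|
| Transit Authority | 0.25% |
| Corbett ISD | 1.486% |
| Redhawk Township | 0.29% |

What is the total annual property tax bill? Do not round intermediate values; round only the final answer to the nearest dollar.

Assessed value = $2,388,550 × 0.589 = $1,406,855.95
Disabled-veteran exemption = min($60,000, 10% × $1,406,855.95) = min($60,000, $140,685.595) = $60,000 (dollar cap binds)
Taxable value = $1,406,855.95 − $97,000 − $60,000 = $1,249,855.95
Transit Authority: $1,249,855.95 × 0.0025 = $3,124.639875
Corbett ISD: $1,249,855.95 × 0.01486 = $18,572.859417
Redhawk Township: $1,249,855.95 × 0.0029 = $3,624.582255
Total = $25,322.081547

$25,322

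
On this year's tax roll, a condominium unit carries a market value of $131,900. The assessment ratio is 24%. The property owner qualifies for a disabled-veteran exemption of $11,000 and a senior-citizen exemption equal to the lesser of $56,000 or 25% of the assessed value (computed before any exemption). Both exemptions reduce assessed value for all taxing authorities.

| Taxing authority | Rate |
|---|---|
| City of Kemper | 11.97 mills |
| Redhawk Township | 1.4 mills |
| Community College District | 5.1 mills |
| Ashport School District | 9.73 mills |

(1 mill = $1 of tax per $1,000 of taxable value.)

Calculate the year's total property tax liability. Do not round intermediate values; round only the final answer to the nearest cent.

$359.32

Assessed value = $131,900 × 0.24 = $31,656
Senior-citizen exemption = min($56,000, 25% × $31,656) = min($56,000, $7,914) = $7,914 (percentage binds)
Taxable value = $31,656 − $11,000 − $7,914 = $12,742
City of Kemper: $12,742 × 0.01197 = $152.52174
Redhawk Township: $12,742 × 0.0014 = $17.8388
Community College District: $12,742 × 0.0051 = $64.9842
Ashport School District: $12,742 × 0.00973 = $123.97966
Total = $359.3244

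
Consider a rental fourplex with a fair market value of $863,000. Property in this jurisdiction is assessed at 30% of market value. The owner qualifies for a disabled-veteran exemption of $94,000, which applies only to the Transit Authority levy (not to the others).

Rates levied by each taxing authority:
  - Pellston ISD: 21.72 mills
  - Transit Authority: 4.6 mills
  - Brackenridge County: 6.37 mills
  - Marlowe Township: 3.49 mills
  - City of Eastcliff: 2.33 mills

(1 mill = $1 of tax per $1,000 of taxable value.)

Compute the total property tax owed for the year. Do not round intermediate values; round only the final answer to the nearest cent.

$9,537.84

Assessed value = $863,000 × 0.3 = $258,900
Pellston ISD: $258,900 × 0.02172 = $5,623.308
Transit Authority: ($258,900 − $94,000) × 0.0046 = $164,900 × 0.0046 = $758.54
Brackenridge County: $258,900 × 0.00637 = $1,649.193
Marlowe Township: $258,900 × 0.00349 = $903.561
City of Eastcliff: $258,900 × 0.00233 = $603.237
Total = $9,537.839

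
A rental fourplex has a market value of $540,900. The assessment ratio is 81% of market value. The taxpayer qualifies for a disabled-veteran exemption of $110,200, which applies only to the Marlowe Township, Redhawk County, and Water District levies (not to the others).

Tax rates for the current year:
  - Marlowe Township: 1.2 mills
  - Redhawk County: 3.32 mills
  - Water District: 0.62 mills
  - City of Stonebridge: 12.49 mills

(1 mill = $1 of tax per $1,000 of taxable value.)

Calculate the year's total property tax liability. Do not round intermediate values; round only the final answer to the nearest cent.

$7,157.79

Assessed value = $540,900 × 0.81 = $438,129
Marlowe Township: ($438,129 − $110,200) × 0.0012 = $327,929 × 0.0012 = $393.5148
Redhawk County: ($438,129 − $110,200) × 0.00332 = $327,929 × 0.00332 = $1,088.72428
Water District: ($438,129 − $110,200) × 0.00062 = $327,929 × 0.00062 = $203.31598
City of Stonebridge: $438,129 × 0.01249 = $5,472.23121
Total = $7,157.78627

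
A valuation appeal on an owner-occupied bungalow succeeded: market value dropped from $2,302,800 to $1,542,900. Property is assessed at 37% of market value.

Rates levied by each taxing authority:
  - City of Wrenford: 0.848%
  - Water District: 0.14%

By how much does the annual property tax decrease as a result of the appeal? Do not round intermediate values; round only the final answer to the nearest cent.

$2,777.89

Old assessed value = $2,302,800 × 0.37 = $852,036
New assessed value = $1,542,900 × 0.37 = $570,873
Combined rate = 0.00848 + 0.0014 = 0.00988
Old tax = $852,036 × 0.00988 = $8,418.11568
New tax = $570,873 × 0.00988 = $5,640.22524
Reduction = $8,418.11568 − $5,640.22524 = $2,777.89044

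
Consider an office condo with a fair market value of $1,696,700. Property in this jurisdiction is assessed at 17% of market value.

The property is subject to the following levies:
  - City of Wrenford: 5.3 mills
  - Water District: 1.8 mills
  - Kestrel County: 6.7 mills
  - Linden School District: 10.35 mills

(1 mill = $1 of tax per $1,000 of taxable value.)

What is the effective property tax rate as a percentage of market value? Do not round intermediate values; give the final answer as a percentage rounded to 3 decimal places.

0.411%

Assessed value = $1,696,700 × 0.17 = $288,439
City of Wrenford: $288,439 × 0.0053 = $1,528.7267
Water District: $288,439 × 0.0018 = $519.1902
Kestrel County: $288,439 × 0.0067 = $1,932.5413
Linden School District: $288,439 × 0.01035 = $2,985.34365
Total tax = $6,965.80185
Effective rate = $6,965.80185 ÷ $1,696,700 = 0.411% of market value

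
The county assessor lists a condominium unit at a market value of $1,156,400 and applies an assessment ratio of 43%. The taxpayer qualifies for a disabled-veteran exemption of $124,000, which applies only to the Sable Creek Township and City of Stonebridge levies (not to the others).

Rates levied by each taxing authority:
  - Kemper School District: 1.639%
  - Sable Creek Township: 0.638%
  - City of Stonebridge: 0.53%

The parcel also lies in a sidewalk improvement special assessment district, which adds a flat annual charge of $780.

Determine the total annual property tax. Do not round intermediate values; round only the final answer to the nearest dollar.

Assessed value = $1,156,400 × 0.43 = $497,252
Kemper School District: $497,252 × 0.01639 = $8,149.96028
Sable Creek Township: ($497,252 − $124,000) × 0.00638 = $373,252 × 0.00638 = $2,381.34776
City of Stonebridge: ($497,252 − $124,000) × 0.0053 = $373,252 × 0.0053 = $1,978.2356
Levies subtotal = $12,509.54364
Total = $12,509.54364 + $780 = $13,289.54364

$13,290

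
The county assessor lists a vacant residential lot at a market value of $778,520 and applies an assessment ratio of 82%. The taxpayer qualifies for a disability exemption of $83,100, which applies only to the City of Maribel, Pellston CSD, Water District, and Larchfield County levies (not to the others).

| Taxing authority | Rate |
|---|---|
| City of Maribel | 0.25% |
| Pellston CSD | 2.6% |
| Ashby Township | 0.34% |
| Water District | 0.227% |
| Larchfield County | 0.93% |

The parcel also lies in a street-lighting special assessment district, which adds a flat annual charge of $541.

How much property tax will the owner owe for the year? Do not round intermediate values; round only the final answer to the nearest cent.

Assessed value = $778,520 × 0.82 = $638,386.4
City of Maribel: ($638,386.4 − $83,100) × 0.0025 = $555,286.4 × 0.0025 = $1,388.216
Pellston CSD: ($638,386.4 − $83,100) × 0.026 = $555,286.4 × 0.026 = $14,437.4464
Ashby Township: $638,386.4 × 0.0034 = $2,170.51376
Water District: ($638,386.4 − $83,100) × 0.00227 = $555,286.4 × 0.00227 = $1,260.500128
Larchfield County: ($638,386.4 − $83,100) × 0.0093 = $555,286.4 × 0.0093 = $5,164.16352
Levies subtotal = $24,420.839808
Total = $24,420.839808 + $541 = $24,961.839808

$24,961.84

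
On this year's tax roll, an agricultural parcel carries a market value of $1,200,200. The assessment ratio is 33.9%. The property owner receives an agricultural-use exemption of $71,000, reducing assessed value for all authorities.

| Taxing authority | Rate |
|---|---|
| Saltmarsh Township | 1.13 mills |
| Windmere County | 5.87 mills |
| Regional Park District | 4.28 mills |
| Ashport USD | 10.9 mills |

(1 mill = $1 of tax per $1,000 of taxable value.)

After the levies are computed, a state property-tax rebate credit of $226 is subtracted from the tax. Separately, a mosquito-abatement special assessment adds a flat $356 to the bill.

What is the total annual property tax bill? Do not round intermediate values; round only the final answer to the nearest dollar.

Assessed value = $1,200,200 × 0.339 = $406,867.8
Taxable value = $406,867.8 − $71,000 = $335,867.8
Saltmarsh Township: $335,867.8 × 0.00113 = $379.530614
Windmere County: $335,867.8 × 0.00587 = $1,971.543986
Regional Park District: $335,867.8 × 0.00428 = $1,437.514184
Ashport USD: $335,867.8 × 0.0109 = $3,660.95902
Levies subtotal = $7,449.547804
After credit = $7,449.547804 − $226 = $7,223.547804
Total = $7,223.547804 + $356 = $7,579.547804

$7,580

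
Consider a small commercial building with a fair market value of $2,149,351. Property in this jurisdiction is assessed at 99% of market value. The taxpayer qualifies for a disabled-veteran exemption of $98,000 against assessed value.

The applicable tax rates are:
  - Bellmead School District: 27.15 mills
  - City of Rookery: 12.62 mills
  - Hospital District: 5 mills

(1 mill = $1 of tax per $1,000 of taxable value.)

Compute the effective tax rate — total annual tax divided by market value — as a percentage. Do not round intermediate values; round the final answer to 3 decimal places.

4.228%

Assessed value = $2,149,351 × 0.99 = $2,127,857.49
Taxable value = $2,127,857.49 − $98,000 = $2,029,857.49
Bellmead School District: $2,029,857.49 × 0.02715 = $55,110.6308535
City of Rookery: $2,029,857.49 × 0.01262 = $25,616.8015238
Hospital District: $2,029,857.49 × 0.005 = $10,149.28745
Total tax = $90,876.7198273
Effective rate = $90,876.7198273 ÷ $2,149,351 = 4.228% of market value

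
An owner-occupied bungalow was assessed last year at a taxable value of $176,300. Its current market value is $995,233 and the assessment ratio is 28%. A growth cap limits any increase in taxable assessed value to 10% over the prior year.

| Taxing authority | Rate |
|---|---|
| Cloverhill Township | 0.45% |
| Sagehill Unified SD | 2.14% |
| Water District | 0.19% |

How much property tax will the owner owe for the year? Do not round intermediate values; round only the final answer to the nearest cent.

Uncapped assessed value = $995,233 × 0.28 = $278,665.24
Cap limit = $176,300 × 1.1 = $193,930
Taxable assessed value = min($278,665.24, $193,930) = $193,930 (cap binds)
Cloverhill Township: $193,930 × 0.0045 = $872.685
Sagehill Unified SD: $193,930 × 0.0214 = $4,150.102
Water District: $193,930 × 0.0019 = $368.467
Total = $5,391.254

$5,391.25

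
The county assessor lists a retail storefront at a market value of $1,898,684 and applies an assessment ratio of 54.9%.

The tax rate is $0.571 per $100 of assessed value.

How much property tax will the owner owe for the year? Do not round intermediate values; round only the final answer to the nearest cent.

Assessed value = $1,898,684 × 0.549 = $1,042,377.516
Tax = $1,042,377.516 × 0.00571 = $5,951.97561636

$5,951.98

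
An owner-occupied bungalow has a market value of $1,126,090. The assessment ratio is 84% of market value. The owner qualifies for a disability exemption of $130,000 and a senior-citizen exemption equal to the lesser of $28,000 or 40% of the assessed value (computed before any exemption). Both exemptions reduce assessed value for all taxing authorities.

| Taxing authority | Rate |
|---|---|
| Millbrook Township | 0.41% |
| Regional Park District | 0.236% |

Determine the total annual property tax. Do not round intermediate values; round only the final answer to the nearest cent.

$5,089.93

Assessed value = $1,126,090 × 0.84 = $945,915.6
Senior-citizen exemption = min($28,000, 40% × $945,915.6) = min($28,000, $378,366.24) = $28,000 (dollar cap binds)
Taxable value = $945,915.6 − $130,000 − $28,000 = $787,915.6
Millbrook Township: $787,915.6 × 0.0041 = $3,230.45396
Regional Park District: $787,915.6 × 0.00236 = $1,859.480816
Total = $5,089.934776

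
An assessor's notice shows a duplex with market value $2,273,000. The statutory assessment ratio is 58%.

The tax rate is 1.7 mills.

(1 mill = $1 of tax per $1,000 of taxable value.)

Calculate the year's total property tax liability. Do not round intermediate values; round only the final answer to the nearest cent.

Assessed value = $2,273,000 × 0.58 = $1,318,340
Tax = $1,318,340 × 0.0017 = $2,241.178

$2,241.18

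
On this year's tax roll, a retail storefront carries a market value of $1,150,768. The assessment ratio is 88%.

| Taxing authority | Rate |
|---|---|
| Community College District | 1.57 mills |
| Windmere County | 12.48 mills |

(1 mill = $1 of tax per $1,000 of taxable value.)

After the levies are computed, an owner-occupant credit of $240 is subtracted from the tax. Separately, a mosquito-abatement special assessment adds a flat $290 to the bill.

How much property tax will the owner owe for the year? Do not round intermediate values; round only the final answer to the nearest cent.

$14,278.10

Assessed value = $1,150,768 × 0.88 = $1,012,675.84
Community College District: $1,012,675.84 × 0.00157 = $1,589.9010688
Windmere County: $1,012,675.84 × 0.01248 = $12,638.1944832
Levies subtotal = $14,228.095552
After credit = $14,228.095552 − $240 = $13,988.095552
Total = $13,988.095552 + $290 = $14,278.095552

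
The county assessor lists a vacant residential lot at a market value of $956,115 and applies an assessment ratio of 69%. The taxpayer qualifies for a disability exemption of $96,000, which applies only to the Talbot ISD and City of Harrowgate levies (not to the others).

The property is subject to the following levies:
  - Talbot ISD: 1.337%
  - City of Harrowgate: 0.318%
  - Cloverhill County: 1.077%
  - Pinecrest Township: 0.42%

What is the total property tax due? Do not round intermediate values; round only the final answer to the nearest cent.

Assessed value = $956,115 × 0.69 = $659,719.35
Talbot ISD: ($659,719.35 − $96,000) × 0.01337 = $563,719.35 × 0.01337 = $7,536.9277095
City of Harrowgate: ($659,719.35 − $96,000) × 0.00318 = $563,719.35 × 0.00318 = $1,792.627533
Cloverhill County: $659,719.35 × 0.01077 = $7,105.1773995
Pinecrest Township: $659,719.35 × 0.0042 = $2,770.82127
Total = $19,205.553912

$19,205.55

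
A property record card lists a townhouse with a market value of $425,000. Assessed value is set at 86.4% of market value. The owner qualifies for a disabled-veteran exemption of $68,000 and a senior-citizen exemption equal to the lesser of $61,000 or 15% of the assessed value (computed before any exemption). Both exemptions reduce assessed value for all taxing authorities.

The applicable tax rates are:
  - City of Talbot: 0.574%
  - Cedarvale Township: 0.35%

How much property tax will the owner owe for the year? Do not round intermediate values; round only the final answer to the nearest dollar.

$2,256

Assessed value = $425,000 × 0.864 = $367,200
Senior-citizen exemption = min($61,000, 15% × $367,200) = min($61,000, $55,080) = $55,080 (percentage binds)
Taxable value = $367,200 − $68,000 − $55,080 = $244,120
City of Talbot: $244,120 × 0.00574 = $1,401.2488
Cedarvale Township: $244,120 × 0.0035 = $854.42
Total = $2,255.6688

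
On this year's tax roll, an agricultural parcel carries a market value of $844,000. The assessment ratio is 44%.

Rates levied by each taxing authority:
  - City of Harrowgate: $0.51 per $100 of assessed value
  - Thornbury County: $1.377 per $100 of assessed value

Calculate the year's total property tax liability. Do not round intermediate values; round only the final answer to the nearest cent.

Assessed value = $844,000 × 0.44 = $371,360
City of Harrowgate: $371,360 × 0.0051 = $1,893.936
Thornbury County: $371,360 × 0.01377 = $5,113.6272
Total = $1,893.936 + $5,113.6272 = $7,007.5632

$7,007.56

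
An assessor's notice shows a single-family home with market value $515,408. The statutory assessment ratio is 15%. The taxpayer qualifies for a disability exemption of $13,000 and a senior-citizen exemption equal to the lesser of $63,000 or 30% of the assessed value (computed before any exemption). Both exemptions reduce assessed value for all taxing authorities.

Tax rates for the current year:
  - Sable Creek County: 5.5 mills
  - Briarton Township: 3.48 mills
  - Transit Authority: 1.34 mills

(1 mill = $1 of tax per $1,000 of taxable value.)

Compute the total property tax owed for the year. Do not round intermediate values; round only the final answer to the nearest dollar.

$424

Assessed value = $515,408 × 0.15 = $77,311.2
Senior-citizen exemption = min($63,000, 30% × $77,311.2) = min($63,000, $23,193.36) = $23,193.36 (percentage binds)
Taxable value = $77,311.2 − $13,000 − $23,193.36 = $41,117.84
Sable Creek County: $41,117.84 × 0.0055 = $226.14812
Briarton Township: $41,117.84 × 0.00348 = $143.0900832
Transit Authority: $41,117.84 × 0.00134 = $55.0979056
Total = $424.3361088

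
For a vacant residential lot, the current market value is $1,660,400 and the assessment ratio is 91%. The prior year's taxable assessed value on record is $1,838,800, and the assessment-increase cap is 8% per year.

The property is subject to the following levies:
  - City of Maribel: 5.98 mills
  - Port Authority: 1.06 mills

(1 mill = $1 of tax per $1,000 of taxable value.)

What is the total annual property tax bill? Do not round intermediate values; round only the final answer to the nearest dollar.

$10,637

Uncapped assessed value = $1,660,400 × 0.91 = $1,510,964
Cap limit = $1,838,800 × 1.08 = $1,985,904
Taxable assessed value = min($1,510,964, $1,985,904) = $1,510,964 (cap does not bind)
City of Maribel: $1,510,964 × 0.00598 = $9,035.56472
Port Authority: $1,510,964 × 0.00106 = $1,601.62184
Total = $10,637.18656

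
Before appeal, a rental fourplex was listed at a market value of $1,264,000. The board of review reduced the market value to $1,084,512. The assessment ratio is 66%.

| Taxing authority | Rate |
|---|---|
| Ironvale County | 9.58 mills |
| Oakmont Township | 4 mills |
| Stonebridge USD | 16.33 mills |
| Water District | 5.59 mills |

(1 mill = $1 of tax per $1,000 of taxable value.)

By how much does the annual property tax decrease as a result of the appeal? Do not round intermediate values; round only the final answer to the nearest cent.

$4,205.40

Old assessed value = $1,264,000 × 0.66 = $834,240
New assessed value = $1,084,512 × 0.66 = $715,777.92
Combined rate = 0.00958 + 0.004 + 0.01633 + 0.00559 = 0.0355
Old tax = $834,240 × 0.0355 = $29,615.52
New tax = $715,777.92 × 0.0355 = $25,410.11616
Reduction = $29,615.52 − $25,410.11616 = $4,205.40384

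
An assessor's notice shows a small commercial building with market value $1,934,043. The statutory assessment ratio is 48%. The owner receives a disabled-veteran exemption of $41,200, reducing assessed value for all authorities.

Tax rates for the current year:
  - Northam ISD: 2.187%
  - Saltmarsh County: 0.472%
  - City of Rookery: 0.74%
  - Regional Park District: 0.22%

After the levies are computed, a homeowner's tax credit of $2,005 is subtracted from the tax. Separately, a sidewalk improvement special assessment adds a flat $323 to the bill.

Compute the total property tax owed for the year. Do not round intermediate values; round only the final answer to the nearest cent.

Assessed value = $1,934,043 × 0.48 = $928,340.64
Taxable value = $928,340.64 − $41,200 = $887,140.64
Northam ISD: $887,140.64 × 0.02187 = $19,401.7657968
Saltmarsh County: $887,140.64 × 0.00472 = $4,187.3038208
City of Rookery: $887,140.64 × 0.0074 = $6,564.840736
Regional Park District: $887,140.64 × 0.0022 = $1,951.709408
Levies subtotal = $32,105.6197616
After credit = $32,105.6197616 − $2,005 = $30,100.6197616
Total = $30,100.6197616 + $323 = $30,423.6197616

$30,423.62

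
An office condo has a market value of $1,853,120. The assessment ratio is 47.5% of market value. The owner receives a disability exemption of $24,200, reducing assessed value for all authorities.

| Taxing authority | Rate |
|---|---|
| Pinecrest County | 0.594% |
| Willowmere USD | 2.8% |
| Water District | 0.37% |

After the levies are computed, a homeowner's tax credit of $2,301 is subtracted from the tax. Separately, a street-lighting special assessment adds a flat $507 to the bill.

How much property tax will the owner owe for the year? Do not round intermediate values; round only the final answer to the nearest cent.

$30,427.04

Assessed value = $1,853,120 × 0.475 = $880,232
Taxable value = $880,232 − $24,200 = $856,032
Pinecrest County: $856,032 × 0.00594 = $5,084.83008
Willowmere USD: $856,032 × 0.028 = $23,968.896
Water District: $856,032 × 0.0037 = $3,167.3184
Levies subtotal = $32,221.04448
After credit = $32,221.04448 − $2,301 = $29,920.04448
Total = $29,920.04448 + $507 = $30,427.04448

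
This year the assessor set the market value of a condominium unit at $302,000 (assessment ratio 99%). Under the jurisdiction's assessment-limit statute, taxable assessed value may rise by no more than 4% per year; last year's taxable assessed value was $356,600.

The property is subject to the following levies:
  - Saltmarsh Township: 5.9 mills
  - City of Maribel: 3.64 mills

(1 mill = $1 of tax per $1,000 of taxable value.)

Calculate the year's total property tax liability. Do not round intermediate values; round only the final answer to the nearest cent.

$2,852.27

Uncapped assessed value = $302,000 × 0.99 = $298,980
Cap limit = $356,600 × 1.04 = $370,864
Taxable assessed value = min($298,980, $370,864) = $298,980 (cap does not bind)
Saltmarsh Township: $298,980 × 0.0059 = $1,763.982
City of Maribel: $298,980 × 0.00364 = $1,088.2872
Total = $2,852.2692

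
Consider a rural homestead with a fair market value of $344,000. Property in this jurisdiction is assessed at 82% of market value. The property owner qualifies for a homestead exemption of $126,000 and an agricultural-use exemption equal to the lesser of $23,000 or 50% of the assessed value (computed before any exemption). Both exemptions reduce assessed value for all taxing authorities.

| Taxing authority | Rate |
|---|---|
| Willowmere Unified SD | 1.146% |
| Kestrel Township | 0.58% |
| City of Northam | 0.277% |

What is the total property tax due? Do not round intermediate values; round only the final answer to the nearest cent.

Assessed value = $344,000 × 0.82 = $282,080
Agricultural-use exemption = min($23,000, 50% × $282,080) = min($23,000, $141,040) = $23,000 (dollar cap binds)
Taxable value = $282,080 − $126,000 − $23,000 = $133,080
Willowmere Unified SD: $133,080 × 0.01146 = $1,525.0968
Kestrel Township: $133,080 × 0.0058 = $771.864
City of Northam: $133,080 × 0.00277 = $368.6316
Total = $2,665.5924

$2,665.59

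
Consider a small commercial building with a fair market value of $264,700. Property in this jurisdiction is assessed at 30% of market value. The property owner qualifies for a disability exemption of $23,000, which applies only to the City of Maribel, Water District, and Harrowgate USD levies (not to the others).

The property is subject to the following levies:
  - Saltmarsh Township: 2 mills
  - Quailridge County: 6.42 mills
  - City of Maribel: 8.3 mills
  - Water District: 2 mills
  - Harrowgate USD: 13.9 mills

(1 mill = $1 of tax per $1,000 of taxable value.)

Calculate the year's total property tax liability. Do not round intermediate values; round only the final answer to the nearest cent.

Assessed value = $264,700 × 0.3 = $79,410
Saltmarsh Township: $79,410 × 0.002 = $158.82
Quailridge County: $79,410 × 0.00642 = $509.8122
City of Maribel: ($79,410 − $23,000) × 0.0083 = $56,410 × 0.0083 = $468.203
Water District: ($79,410 − $23,000) × 0.002 = $56,410 × 0.002 = $112.82
Harrowgate USD: ($79,410 − $23,000) × 0.0139 = $56,410 × 0.0139 = $784.099
Total = $2,033.7542

$2,033.75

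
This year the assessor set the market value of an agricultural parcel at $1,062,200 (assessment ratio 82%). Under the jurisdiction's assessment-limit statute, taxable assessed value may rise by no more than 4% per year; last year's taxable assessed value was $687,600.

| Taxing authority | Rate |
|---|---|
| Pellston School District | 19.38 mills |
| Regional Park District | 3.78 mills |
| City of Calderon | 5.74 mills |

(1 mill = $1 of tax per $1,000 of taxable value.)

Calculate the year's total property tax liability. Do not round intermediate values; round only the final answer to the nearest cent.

Uncapped assessed value = $1,062,200 × 0.82 = $871,004
Cap limit = $687,600 × 1.04 = $715,104
Taxable assessed value = min($871,004, $715,104) = $715,104 (cap binds)
Pellston School District: $715,104 × 0.01938 = $13,858.71552
Regional Park District: $715,104 × 0.00378 = $2,703.09312
City of Calderon: $715,104 × 0.00574 = $4,104.69696
Total = $20,666.5056

$20,666.51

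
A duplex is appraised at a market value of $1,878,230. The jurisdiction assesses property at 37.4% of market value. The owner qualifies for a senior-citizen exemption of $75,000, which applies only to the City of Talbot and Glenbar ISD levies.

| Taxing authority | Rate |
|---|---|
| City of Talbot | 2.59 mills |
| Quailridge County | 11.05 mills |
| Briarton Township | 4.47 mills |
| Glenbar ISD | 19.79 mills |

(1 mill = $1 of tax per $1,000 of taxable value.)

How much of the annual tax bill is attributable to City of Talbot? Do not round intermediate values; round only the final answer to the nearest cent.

Assessed value = $1,878,230 × 0.374 = $702,458.02
City of Talbot taxable value = $702,458.02 − $75,000 = $627,458.02
City of Talbot levy = $627,458.02 × 0.00259 = $1,625.1162718

$1,625.12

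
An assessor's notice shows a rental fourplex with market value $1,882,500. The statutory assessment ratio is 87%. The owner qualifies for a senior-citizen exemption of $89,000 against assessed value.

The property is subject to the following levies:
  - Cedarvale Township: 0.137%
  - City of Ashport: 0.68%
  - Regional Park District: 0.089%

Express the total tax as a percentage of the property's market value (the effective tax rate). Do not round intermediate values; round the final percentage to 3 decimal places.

0.745%

Assessed value = $1,882,500 × 0.87 = $1,637,775
Taxable value = $1,637,775 − $89,000 = $1,548,775
Cedarvale Township: $1,548,775 × 0.00137 = $2,121.82175
City of Ashport: $1,548,775 × 0.0068 = $10,531.67
Regional Park District: $1,548,775 × 0.00089 = $1,378.40975
Total tax = $14,031.9015
Effective rate = $14,031.9015 ÷ $1,882,500 = 0.745% of market value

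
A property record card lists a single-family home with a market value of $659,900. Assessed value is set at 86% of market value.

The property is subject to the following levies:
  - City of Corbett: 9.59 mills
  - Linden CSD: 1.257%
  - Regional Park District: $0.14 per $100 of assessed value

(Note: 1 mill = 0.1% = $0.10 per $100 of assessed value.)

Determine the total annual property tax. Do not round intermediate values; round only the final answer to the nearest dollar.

$13,371

Assessed value = $659,900 × 0.86 = $567,514
City of Corbett: $567,514 × 0.00959 = $5,442.45926
Linden CSD: $567,514 × 0.01257 = $7,133.65098
Regional Park District: $567,514 × 0.0014 = $794.5196
Total = $13,370.62984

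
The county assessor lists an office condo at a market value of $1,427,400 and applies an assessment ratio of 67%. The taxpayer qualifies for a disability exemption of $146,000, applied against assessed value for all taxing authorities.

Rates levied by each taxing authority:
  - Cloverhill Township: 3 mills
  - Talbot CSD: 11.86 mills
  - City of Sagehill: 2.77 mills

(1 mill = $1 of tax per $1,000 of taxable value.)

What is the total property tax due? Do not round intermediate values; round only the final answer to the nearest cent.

$14,286.61

Assessed value = $1,427,400 × 0.67 = $956,358
Taxable value = $956,358 − $146,000 = $810,358
Cloverhill Township: $810,358 × 0.003 = $2,431.074
Talbot CSD: $810,358 × 0.01186 = $9,610.84588
City of Sagehill: $810,358 × 0.00277 = $2,244.69166
Total = $2,431.074 + $9,610.84588 + $2,244.69166 = $14,286.61154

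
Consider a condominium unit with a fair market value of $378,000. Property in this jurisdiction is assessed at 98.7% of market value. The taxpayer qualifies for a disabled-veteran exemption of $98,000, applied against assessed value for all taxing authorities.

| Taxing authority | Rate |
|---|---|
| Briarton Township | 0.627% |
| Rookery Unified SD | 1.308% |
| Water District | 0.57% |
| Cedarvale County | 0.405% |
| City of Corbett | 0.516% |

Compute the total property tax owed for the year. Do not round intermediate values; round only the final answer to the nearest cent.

Assessed value = $378,000 × 0.987 = $373,086
Taxable value = $373,086 − $98,000 = $275,086
Briarton Township: $275,086 × 0.00627 = $1,724.78922
Rookery Unified SD: $275,086 × 0.01308 = $3,598.12488
Water District: $275,086 × 0.0057 = $1,567.9902
Cedarvale County: $275,086 × 0.00405 = $1,114.0983
City of Corbett: $275,086 × 0.00516 = $1,419.44376
Total = $1,724.78922 + $3,598.12488 + $1,567.9902 + $1,114.0983 + $1,419.44376 = $9,424.44636

$9,424.45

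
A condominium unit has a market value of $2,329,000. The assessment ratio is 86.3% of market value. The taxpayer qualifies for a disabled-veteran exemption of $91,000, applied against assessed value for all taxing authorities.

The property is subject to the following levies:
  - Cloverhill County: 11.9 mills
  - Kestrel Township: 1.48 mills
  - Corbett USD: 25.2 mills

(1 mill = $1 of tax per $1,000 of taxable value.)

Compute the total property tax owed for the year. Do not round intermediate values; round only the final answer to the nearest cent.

$74,032.20

Assessed value = $2,329,000 × 0.863 = $2,009,927
Taxable value = $2,009,927 − $91,000 = $1,918,927
Cloverhill County: $1,918,927 × 0.0119 = $22,835.2313
Kestrel Township: $1,918,927 × 0.00148 = $2,840.01196
Corbett USD: $1,918,927 × 0.0252 = $48,356.9604
Total = $22,835.2313 + $2,840.01196 + $48,356.9604 = $74,032.20366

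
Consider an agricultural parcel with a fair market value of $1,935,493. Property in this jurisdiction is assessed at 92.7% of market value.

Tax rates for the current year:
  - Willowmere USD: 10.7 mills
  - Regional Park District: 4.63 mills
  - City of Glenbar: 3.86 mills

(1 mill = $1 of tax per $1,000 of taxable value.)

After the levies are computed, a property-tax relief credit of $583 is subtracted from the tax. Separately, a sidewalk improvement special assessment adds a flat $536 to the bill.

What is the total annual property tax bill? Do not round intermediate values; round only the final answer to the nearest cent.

$34,383.74

Assessed value = $1,935,493 × 0.927 = $1,794,202.011
Willowmere USD: $1,794,202.011 × 0.0107 = $19,197.9615177
Regional Park District: $1,794,202.011 × 0.00463 = $8,307.15531093
City of Glenbar: $1,794,202.011 × 0.00386 = $6,925.61976246
Levies subtotal = $34,430.73659109
After credit = $34,430.73659109 − $583 = $33,847.73659109
Total = $33,847.73659109 + $536 = $34,383.73659109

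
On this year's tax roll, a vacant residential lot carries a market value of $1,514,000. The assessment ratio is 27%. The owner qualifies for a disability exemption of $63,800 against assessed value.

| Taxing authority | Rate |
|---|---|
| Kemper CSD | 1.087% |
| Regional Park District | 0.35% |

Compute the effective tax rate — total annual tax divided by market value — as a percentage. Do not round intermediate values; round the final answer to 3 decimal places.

Assessed value = $1,514,000 × 0.27 = $408,780
Taxable value = $408,780 − $63,800 = $344,980
Kemper CSD: $344,980 × 0.01087 = $3,749.9326
Regional Park District: $344,980 × 0.0035 = $1,207.43
Total tax = $4,957.3626
Effective rate = $4,957.3626 ÷ $1,514,000 = 0.327% of market value

0.327%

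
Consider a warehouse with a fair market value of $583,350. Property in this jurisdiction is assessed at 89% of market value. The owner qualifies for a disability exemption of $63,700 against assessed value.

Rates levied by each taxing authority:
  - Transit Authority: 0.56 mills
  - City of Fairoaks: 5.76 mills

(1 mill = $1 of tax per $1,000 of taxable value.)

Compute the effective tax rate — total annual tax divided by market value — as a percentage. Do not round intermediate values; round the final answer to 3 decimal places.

Assessed value = $583,350 × 0.89 = $519,181.5
Taxable value = $519,181.5 − $63,700 = $455,481.5
Transit Authority: $455,481.5 × 0.00056 = $255.06964
City of Fairoaks: $455,481.5 × 0.00576 = $2,623.57344
Total tax = $2,878.64308
Effective rate = $2,878.64308 ÷ $583,350 = 0.493% of market value

0.493%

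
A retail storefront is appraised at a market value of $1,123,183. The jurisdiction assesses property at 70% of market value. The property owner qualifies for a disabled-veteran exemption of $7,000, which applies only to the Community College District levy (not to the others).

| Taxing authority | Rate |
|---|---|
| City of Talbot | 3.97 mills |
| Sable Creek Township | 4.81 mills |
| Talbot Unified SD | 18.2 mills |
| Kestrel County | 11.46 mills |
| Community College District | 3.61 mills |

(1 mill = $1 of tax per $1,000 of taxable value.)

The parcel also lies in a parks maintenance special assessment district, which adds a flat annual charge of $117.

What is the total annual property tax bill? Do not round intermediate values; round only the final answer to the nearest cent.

$33,152.62

Assessed value = $1,123,183 × 0.7 = $786,228.1
City of Talbot: $786,228.1 × 0.00397 = $3,121.325557
Sable Creek Township: $786,228.1 × 0.00481 = $3,781.757161
Talbot Unified SD: $786,228.1 × 0.0182 = $14,309.35142
Kestrel County: $786,228.1 × 0.01146 = $9,010.174026
Community College District: ($786,228.1 − $7,000) × 0.00361 = $779,228.1 × 0.00361 = $2,813.013441
Levies subtotal = $33,035.621605
Total = $33,035.621605 + $117 = $33,152.621605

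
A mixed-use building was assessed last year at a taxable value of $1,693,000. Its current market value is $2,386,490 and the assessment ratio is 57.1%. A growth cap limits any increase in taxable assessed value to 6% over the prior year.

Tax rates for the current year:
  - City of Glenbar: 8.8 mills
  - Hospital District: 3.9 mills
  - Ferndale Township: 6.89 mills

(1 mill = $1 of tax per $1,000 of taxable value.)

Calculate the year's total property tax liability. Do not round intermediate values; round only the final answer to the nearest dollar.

$26,695

Uncapped assessed value = $2,386,490 × 0.571 = $1,362,685.79
Cap limit = $1,693,000 × 1.06 = $1,794,580
Taxable assessed value = min($1,362,685.79, $1,794,580) = $1,362,685.79 (cap does not bind)
City of Glenbar: $1,362,685.79 × 0.0088 = $11,991.634952
Hospital District: $1,362,685.79 × 0.0039 = $5,314.474581
Ferndale Township: $1,362,685.79 × 0.00689 = $9,388.9050931
Total = $26,695.0146261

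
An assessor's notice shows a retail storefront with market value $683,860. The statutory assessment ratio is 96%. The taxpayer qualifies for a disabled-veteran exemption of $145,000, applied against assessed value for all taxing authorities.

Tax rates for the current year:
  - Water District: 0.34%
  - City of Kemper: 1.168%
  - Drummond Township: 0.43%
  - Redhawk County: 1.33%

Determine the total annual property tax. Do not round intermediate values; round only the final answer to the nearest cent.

$16,716.00

Assessed value = $683,860 × 0.96 = $656,505.6
Taxable value = $656,505.6 − $145,000 = $511,505.6
Water District: $511,505.6 × 0.0034 = $1,739.11904
City of Kemper: $511,505.6 × 0.01168 = $5,974.385408
Drummond Township: $511,505.6 × 0.0043 = $2,199.47408
Redhawk County: $511,505.6 × 0.0133 = $6,803.02448
Total = $1,739.11904 + $5,974.385408 + $2,199.47408 + $6,803.02448 = $16,716.003008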